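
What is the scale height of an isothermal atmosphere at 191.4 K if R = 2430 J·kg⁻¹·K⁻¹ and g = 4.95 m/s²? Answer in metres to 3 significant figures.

H ≈ 94000 m

The scale height of an isothermal atmosphere is H = RT/g.
H = 2430 × 191.4 / 4.95 = 465100/4.95 = 93960 m.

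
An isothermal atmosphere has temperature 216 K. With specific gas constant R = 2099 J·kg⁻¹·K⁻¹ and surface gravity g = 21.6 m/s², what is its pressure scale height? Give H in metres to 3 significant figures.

H ≈ 21000 m

The scale height of an isothermal atmosphere is H = RT/g.
H = 2099 × 216 / 21.6 = 453380/21.6 = 20990 m.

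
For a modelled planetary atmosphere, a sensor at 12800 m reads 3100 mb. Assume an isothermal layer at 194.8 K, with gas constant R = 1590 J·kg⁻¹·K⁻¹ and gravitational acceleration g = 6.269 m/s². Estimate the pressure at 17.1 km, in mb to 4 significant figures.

Scale height: H = RT/g = 1590 × 194.8 / 6.269 = 49407 m.
Between two levels, P₂ = P₁ exp(−Δz/H) with Δz = z₂ − z₁.
Δz = 17100 − 12800 = 4300.0 m; Δz/H = 4300.0/49407 = 0.087032.
P₂ = 3100 × exp(−0.087032) = 3100 × 0.91665 = 2841.6 mb.

P ≈ 2842 mb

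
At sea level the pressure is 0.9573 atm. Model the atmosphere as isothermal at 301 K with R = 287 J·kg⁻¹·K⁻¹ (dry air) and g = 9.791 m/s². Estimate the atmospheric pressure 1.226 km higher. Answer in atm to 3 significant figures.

P ≈ 0.833 atm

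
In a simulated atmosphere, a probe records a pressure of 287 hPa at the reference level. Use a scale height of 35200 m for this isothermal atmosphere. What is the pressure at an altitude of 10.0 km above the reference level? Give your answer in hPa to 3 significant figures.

Barometric formula: P = P₀ exp(−z/H).
z/H = 10000/35200 = 0.28409; exp(−0.28409) = 0.75270.
P = 287 × 0.75270 = 216.02 hPa.

P ≈ 216 hPa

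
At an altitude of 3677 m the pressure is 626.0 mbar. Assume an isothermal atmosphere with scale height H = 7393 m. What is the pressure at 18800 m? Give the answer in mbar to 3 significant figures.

Between two levels, P₂ = P₁ exp(−Δz/H) with Δz = z₂ − z₁.
Δz = 18800 − 3677.0 = 15123 m; Δz/H = 15123/7393.0 = 2.0456.
P₂ = 626.0 × exp(−2.0456) = 626.0 × 0.12930 = 80.942 mbar.

P ≈ 80.9 mbar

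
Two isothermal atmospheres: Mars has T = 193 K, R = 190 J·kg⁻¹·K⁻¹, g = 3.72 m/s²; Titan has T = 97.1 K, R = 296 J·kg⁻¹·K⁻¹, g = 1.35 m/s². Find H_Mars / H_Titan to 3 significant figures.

H_Mars/H_Titan ≈ 0.463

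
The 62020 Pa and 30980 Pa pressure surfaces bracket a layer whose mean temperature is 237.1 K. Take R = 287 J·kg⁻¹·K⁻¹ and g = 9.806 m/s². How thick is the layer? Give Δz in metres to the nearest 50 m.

Hypsometric equation: Δz = (R T̄/g) ln(P₁/P₂).
R T̄/g = 287 × 237.1 / 9.806 = 6939.4 m.
ln(62020/30980) = ln(2.0019) = 0.69410.
Δz = 6939.4 × 0.69410 = 4816.6 m.

Δz ≈ 4800 m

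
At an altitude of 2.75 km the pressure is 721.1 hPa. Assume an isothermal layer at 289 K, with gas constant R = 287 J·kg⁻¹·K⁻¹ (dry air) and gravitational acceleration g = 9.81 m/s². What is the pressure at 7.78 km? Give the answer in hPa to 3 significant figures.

P ≈ 398 hPa

Scale height: H = RT/g = 287 × 289 / 9.81 = 8454.9 m.
Between two levels, P₂ = P₁ exp(−Δz/H) with Δz = z₂ − z₁.
Δz = 7780.0 − 2750.0 = 5030.0 m; Δz/H = 5030.0/8454.9 = 0.59492.
P₂ = 721.1 × exp(−0.59492) = 721.1 × 0.55161 = 397.77 hPa.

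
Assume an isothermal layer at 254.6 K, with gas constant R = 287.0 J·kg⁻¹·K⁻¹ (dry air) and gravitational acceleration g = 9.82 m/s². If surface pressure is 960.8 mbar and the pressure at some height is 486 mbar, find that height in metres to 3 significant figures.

Scale height: H = RT/g = 287.0 × 254.6 / 9.82 = 7441.0 m.
Invert the barometric formula: z = H ln(P₀/P).
P₀/P = 960.8/486 = 1.9770; ln(1.9770) = 0.68158.
z = 7441.0 × 0.68158 = 5071.6 m.

z ≈ 5070 m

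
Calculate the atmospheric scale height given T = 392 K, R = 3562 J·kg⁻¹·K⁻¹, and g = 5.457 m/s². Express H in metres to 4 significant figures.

The scale height of an isothermal atmosphere is H = RT/g.
H = 3562 × 392 / 5.457 = 1396300/5.457 = 255870 m.

H ≈ 255900 m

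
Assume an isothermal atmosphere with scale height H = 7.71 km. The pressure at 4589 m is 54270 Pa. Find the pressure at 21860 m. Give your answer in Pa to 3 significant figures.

Between two levels, P₂ = P₁ exp(−Δz/H) with Δz = z₂ − z₁.
Δz = 21860 − 4589.0 = 17271 m; Δz/H = 17271/7710.0 = 2.2401.
P₂ = 54270 × exp(−2.2401) = 54270 × 0.10645 = 5777.0 Pa.

P ≈ 5780 Pa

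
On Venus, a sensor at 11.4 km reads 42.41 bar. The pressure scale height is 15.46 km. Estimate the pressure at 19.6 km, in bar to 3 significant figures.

P ≈ 25.0 bar

Between two levels, P₂ = P₁ exp(−Δz/H) with Δz = z₂ − z₁.
Δz = 19600 − 11400 = 8200.0 m; Δz/H = 8200.0/15460 = 0.53040.
P₂ = 42.41 × exp(−0.53040) = 42.41 × 0.58837 = 24.953 bar.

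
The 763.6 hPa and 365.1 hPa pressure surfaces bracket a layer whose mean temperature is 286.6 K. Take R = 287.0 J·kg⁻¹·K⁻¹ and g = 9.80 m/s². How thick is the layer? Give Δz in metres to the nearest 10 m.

Hypsometric equation: Δz = (R T̄/g) ln(P₁/P₂).
R T̄/g = 287.0 × 286.6 / 9.80 = 8393.3 m.
ln(763.6/365.1) = ln(2.0915) = 0.73788.
Δz = 8393.3 × 0.73788 = 6193.2 m.

Δz ≈ 6190 m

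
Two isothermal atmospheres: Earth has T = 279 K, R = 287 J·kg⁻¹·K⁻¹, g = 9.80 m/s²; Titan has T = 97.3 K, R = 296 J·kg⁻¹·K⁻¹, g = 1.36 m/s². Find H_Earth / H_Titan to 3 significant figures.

H = RT/g for each body.
H_Earth = 287 × 279 / 9.80 = 8170.7 m.
H_Titan = 296 × 97.3 / 1.36 = 21177 m.
H_Earth/H_Titan = 8170.7/21177 = 0.38583.

H_Earth/H_Titan ≈ 0.386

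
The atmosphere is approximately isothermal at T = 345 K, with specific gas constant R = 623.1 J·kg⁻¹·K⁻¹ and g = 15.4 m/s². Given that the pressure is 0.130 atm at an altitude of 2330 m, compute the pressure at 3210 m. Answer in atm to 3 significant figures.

Scale height: H = RT/g = 623.1 × 345 / 15.4 = 13959 m.
Between two levels, P₂ = P₁ exp(−Δz/H) with Δz = z₂ − z₁.
Δz = 3210.0 − 2330.0 = 880.00 m; Δz/H = 880.00/13959 = 0.063042.
P₂ = 0.130 × exp(−0.063042) = 0.130 × 0.93890 = 0.12206 atm.

P ≈ 0.122 atm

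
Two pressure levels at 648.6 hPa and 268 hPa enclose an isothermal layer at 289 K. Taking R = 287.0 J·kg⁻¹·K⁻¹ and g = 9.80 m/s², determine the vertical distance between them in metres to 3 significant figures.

Δz ≈ 7480 m

Hypsometric equation: Δz = (R T̄/g) ln(P₁/P₂).
R T̄/g = 287.0 × 289 / 9.80 = 8463.6 m.
ln(648.6/268) = ln(2.4201) = 0.88381.
Δz = 8463.6 × 0.88381 = 7480.2 m.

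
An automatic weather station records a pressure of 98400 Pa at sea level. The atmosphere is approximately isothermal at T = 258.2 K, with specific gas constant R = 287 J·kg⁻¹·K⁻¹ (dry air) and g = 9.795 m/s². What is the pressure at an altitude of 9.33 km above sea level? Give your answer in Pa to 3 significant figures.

Scale height: H = RT/g = 287 × 258.2 / 9.795 = 7565.4 m.
Barometric formula: P = P₀ exp(−z/H).
z/H = 9330.0/7565.4 = 1.2332; exp(−1.2332) = 0.29136.
P = 98400 × 0.29136 = 28670 Pa.

P ≈ 28700 Pa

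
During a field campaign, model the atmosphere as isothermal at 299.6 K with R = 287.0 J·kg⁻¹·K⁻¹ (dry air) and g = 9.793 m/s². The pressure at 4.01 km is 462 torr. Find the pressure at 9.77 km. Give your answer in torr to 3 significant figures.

P ≈ 240 torr

Scale height: H = RT/g = 287.0 × 299.6 / 9.793 = 8780.3 m.
Between two levels, P₂ = P₁ exp(−Δz/H) with Δz = z₂ − z₁.
Δz = 9770.0 − 4010.0 = 5760.0 m; Δz/H = 5760.0/8780.3 = 0.65601.
P₂ = 462 × exp(−0.65601) = 462 × 0.51892 = 239.74 torr.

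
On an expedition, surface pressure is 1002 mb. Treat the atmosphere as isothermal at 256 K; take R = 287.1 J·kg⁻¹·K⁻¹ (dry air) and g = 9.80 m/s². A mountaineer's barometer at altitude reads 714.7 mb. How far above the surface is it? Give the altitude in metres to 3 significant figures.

Scale height: H = RT/g = 287.1 × 256 / 9.80 = 7499.8 m.
Invert the barometric formula: z = H ln(P₀/P).
P₀/P = 1002/714.7 = 1.4020; ln(1.4020) = 0.33790.
z = 7499.8 × 0.33790 = 2534.2 m.

z ≈ 2530 m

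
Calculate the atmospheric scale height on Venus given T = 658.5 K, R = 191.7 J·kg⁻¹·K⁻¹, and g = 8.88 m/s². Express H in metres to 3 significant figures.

H ≈ 14200 m

The scale height of an isothermal atmosphere is H = RT/g.
H = 191.7 × 658.5 / 8.88 = 126230/8.88 = 14215 m.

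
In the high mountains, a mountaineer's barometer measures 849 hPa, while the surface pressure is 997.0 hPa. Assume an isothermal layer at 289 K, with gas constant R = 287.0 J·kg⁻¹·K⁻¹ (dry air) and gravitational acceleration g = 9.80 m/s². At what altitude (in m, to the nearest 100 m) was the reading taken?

Scale height: H = RT/g = 287.0 × 289 / 9.80 = 8463.6 m.
Invert the barometric formula: z = H ln(P₀/P).
P₀/P = 997.0/849 = 1.1743; ln(1.1743) = 0.16067.
z = 8463.6 × 0.16067 = 1359.8 m.

z ≈ 1400 m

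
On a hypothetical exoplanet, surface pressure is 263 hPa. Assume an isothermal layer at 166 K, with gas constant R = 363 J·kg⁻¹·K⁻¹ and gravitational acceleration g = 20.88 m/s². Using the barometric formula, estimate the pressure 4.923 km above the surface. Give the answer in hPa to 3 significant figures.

P ≈ 47.8 hPa

Scale height: H = RT/g = 363 × 166 / 20.88 = 2885.9 m.
Barometric formula: P = P₀ exp(−z/H).
z/H = 4923.0/2885.9 = 1.7059; exp(−1.7059) = 0.18161.
P = 263 × 0.18161 = 47.763 hPa.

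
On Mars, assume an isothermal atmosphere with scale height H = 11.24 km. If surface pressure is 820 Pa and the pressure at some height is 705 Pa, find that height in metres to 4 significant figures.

z ≈ 1698 m

Invert the barometric formula: z = H ln(P₀/P).
P₀/P = 820/705 = 1.1631; ln(1.1631) = 0.15109.
z = 11240 × 0.15109 = 1698.3 m.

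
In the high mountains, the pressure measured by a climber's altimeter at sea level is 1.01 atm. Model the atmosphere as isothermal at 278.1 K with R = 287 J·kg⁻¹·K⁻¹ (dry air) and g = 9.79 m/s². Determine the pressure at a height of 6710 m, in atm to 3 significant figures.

P ≈ 0.443 atm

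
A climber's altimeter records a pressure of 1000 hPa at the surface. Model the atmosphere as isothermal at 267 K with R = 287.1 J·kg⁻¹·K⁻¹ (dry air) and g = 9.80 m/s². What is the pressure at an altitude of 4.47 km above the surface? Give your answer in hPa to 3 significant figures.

P ≈ 565 hPa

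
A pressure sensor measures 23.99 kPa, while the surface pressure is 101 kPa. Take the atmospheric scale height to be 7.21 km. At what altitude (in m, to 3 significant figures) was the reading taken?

Invert the barometric formula: z = H ln(P₀/P).
P₀/P = 101/23.99 = 4.2101; ln(4.2101) = 1.4375.
z = 7210.0 × 1.4375 = 10364 m.

z ≈ 10400 m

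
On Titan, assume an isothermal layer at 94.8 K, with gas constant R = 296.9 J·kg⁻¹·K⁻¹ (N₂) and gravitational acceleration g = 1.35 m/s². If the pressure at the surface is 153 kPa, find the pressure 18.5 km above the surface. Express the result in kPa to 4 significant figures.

Scale height: H = RT/g = 296.9 × 94.8 / 1.35 = 20849 m.
Barometric formula: P = P₀ exp(−z/H).
z/H = 18500/20849 = 0.88733; exp(−0.88733) = 0.41175.
P = 153 × 0.41175 = 62.998 kPa.

P ≈ 63.00 kPa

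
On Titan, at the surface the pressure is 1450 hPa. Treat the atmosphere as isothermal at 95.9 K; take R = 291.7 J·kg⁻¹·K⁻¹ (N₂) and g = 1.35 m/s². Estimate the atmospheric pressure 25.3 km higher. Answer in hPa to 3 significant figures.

P ≈ 428 hPa

Scale height: H = RT/g = 291.7 × 95.9 / 1.35 = 20722 m.
Barometric formula: P = P₀ exp(−z/H).
z/H = 25300/20722 = 1.2209; exp(−1.2209) = 0.29496.
P = 1450 × 0.29496 = 427.69 hPa.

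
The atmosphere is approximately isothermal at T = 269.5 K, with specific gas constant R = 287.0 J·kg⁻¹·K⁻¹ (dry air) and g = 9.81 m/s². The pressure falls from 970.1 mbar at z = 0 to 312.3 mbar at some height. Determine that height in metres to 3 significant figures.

z ≈ 8940 m

Scale height: H = RT/g = 287.0 × 269.5 / 9.81 = 7884.5 m.
Invert the barometric formula: z = H ln(P₀/P).
P₀/P = 970.1/312.3 = 3.1063; ln(3.1063) = 1.1334.
z = 7884.5 × 1.1334 = 8936.3 m.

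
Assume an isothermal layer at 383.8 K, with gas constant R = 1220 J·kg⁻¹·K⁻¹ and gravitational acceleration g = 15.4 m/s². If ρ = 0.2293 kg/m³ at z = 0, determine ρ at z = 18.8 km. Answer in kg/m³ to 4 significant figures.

Scale height: H = RT/g = 1220 × 383.8 / 15.4 = 30405 m.
In an isothermal atmosphere, density decays like pressure: ρ = ρ₀ exp(−z/H).
z/H = 18800/30405 = 0.61832; exp(−0.61832) = 0.53885.
ρ = 0.2293 × 0.53885 = 0.12356 kg/m³.

ρ ≈ 0.1236 kg/m³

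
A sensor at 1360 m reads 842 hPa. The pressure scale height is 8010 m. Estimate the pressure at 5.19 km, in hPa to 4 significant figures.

Between two levels, P₂ = P₁ exp(−Δz/H) with Δz = z₂ − z₁.
Δz = 5190.0 − 1360.0 = 3830.0 m; Δz/H = 3830.0/8010.0 = 0.47815.
P₂ = 842 × exp(−0.47815) = 842 × 0.61993 = 521.98 hPa.

P ≈ 522.0 hPa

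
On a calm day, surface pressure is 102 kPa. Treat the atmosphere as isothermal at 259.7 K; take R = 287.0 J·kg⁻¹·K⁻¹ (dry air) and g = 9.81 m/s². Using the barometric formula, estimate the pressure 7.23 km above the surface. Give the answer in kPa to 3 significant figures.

Scale height: H = RT/g = 287.0 × 259.7 / 9.81 = 7597.7 m.
Barometric formula: P = P₀ exp(−z/H).
z/H = 7230.0/7597.7 = 0.95160; exp(−0.95160) = 0.38612.
P = 102 × 0.38612 = 39.384 kPa.

P ≈ 39.4 kPa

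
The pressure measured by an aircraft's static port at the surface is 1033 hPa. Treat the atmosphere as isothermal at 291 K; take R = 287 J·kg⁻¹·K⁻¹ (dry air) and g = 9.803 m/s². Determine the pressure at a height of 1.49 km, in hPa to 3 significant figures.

P ≈ 867 hPa

Scale height: H = RT/g = 287 × 291 / 9.803 = 8519.5 m.
Barometric formula: P = P₀ exp(−z/H).
z/H = 1490.0/8519.5 = 0.17489; exp(−0.17489) = 0.83955.
P = 1033 × 0.83955 = 867.26 hPa.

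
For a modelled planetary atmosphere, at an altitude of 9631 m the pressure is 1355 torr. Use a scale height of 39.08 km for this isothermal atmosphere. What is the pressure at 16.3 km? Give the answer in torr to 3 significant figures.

Between two levels, P₂ = P₁ exp(−Δz/H) with Δz = z₂ − z₁.
Δz = 16300 − 9631.0 = 6669.0 m; Δz/H = 6669.0/39080 = 0.17065.
P₂ = 1355 × exp(−0.17065) = 1355 × 0.84312 = 1142.4 torr.

P ≈ 1140 torr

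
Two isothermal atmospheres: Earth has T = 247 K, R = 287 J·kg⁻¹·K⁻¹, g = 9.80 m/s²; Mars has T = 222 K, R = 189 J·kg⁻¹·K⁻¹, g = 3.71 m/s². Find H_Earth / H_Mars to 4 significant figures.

H = RT/g for each body.
H_Earth = 287 × 247 / 9.80 = 7233.6 m.
H_Mars = 189 × 222 / 3.71 = 11309 m.
H_Earth/H_Mars = 7233.6/11309 = 0.63963.

H_Earth/H_Mars ≈ 0.6396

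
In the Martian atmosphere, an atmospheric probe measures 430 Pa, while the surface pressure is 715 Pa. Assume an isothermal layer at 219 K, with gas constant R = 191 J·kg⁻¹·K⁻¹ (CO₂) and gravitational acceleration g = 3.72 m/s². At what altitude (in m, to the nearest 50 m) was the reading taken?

z ≈ 5700 m

Scale height: H = RT/g = 191 × 219 / 3.72 = 11244 m.
Invert the barometric formula: z = H ln(P₀/P).
P₀/P = 715/430 = 1.6628; ln(1.6628) = 0.50850.
z = 11244 × 0.50850 = 5717.6 m.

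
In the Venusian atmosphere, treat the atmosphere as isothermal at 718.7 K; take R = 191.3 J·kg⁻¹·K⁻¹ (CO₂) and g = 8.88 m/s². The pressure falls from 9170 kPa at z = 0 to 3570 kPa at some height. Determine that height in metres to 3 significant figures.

z ≈ 14600 m

Scale height: H = RT/g = 191.3 × 718.7 / 8.88 = 15483 m.
Invert the barometric formula: z = H ln(P₀/P).
P₀/P = 9170/3570 = 2.5686; ln(2.5686) = 0.94336.
z = 15483 × 0.94336 = 14606 m.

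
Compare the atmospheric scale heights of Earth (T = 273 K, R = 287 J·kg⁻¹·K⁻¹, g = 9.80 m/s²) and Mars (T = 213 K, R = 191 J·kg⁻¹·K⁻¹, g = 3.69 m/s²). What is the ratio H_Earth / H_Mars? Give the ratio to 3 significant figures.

H_Earth/H_Mars ≈ 0.725

H = RT/g for each body.
H_Earth = 287 × 273 / 9.80 = 7995.0 m.
H_Mars = 191 × 213 / 3.69 = 11025 m.
H_Earth/H_Mars = 7995.0/11025 = 0.72517.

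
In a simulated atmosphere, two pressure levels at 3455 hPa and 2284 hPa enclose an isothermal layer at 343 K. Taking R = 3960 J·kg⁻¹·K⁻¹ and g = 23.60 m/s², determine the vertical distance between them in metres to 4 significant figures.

Δz ≈ 23820 m

Hypsometric equation: Δz = (R T̄/g) ln(P₁/P₂).
R T̄/g = 3960 × 343 / 23.60 = 57554 m.
ln(3455/2284) = ln(1.5127) = 0.41390.
Δz = 57554 × 0.41390 = 23822 m.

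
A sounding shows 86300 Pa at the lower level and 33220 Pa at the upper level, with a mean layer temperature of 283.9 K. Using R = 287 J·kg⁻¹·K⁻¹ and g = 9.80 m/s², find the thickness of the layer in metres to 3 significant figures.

Δz ≈ 7940 m

Hypsometric equation: Δz = (R T̄/g) ln(P₁/P₂).
R T̄/g = 287 × 283.9 / 9.80 = 8314.2 m.
ln(86300/33220) = ln(2.5978) = 0.95466.
Δz = 8314.2 × 0.95466 = 7937.2 m.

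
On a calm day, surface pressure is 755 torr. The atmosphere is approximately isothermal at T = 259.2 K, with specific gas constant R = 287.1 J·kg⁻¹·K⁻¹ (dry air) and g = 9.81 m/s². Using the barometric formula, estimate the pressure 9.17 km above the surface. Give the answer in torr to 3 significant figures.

P ≈ 225 torr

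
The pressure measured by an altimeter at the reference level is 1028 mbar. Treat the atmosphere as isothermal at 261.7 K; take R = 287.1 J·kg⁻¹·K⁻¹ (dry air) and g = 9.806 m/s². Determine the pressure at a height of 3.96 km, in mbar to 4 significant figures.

P ≈ 613.1 mbar

Scale height: H = RT/g = 287.1 × 261.7 / 9.806 = 7662.1 m.
Barometric formula: P = P₀ exp(−z/H).
z/H = 3960.0/7662.1 = 0.51683; exp(−0.51683) = 0.59641.
P = 1028 × 0.59641 = 613.11 mbar.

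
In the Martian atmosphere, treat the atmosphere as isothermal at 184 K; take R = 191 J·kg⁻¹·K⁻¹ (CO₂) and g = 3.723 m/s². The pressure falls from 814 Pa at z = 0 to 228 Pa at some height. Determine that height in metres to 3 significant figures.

Scale height: H = RT/g = 191 × 184 / 3.723 = 9439.7 m.
Invert the barometric formula: z = H ln(P₀/P).
P₀/P = 814/228 = 3.5702; ln(3.5702) = 1.2726.
z = 9439.7 × 1.2726 = 12013 m.

z ≈ 12000 m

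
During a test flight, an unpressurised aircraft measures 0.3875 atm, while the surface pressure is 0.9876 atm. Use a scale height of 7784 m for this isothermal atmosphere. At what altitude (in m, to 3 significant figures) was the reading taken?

Invert the barometric formula: z = H ln(P₀/P).
P₀/P = 0.9876/0.3875 = 2.5486; ln(2.5486) = 0.93554.
z = 7784.0 × 0.93554 = 7282.2 m.

z ≈ 7280 m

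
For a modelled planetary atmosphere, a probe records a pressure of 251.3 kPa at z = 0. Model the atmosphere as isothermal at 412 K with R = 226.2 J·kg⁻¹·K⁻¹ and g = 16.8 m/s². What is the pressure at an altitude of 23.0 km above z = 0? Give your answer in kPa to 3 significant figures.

P ≈ 3.98 kPa

Scale height: H = RT/g = 226.2 × 412 / 16.8 = 5547.3 m.
Barometric formula: P = P₀ exp(−z/H).
z/H = 23000/5547.3 = 4.1462; exp(−4.1462) = 0.015824.
P = 251.3 × 0.015824 = 3.9766 kPa.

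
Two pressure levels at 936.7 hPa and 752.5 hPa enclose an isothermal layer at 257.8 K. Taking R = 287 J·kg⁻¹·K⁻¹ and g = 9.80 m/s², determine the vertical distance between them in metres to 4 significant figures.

Δz ≈ 1653 m

Hypsometric equation: Δz = (R T̄/g) ln(P₁/P₂).
R T̄/g = 287 × 257.8 / 9.80 = 7549.9 m.
ln(936.7/752.5) = ln(1.2448) = 0.21897.
Δz = 7549.9 × 0.21897 = 1653.2 m.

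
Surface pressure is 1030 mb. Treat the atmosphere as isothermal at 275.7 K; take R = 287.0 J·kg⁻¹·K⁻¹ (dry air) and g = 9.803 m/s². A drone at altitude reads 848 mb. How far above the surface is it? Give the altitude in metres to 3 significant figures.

Scale height: H = RT/g = 287.0 × 275.7 / 9.803 = 8071.6 m.
Invert the barometric formula: z = H ln(P₀/P).
P₀/P = 1030/848 = 1.2146; ln(1.2146) = 0.19441.
z = 8071.6 × 0.19441 = 1569.2 m.

z ≈ 1570 m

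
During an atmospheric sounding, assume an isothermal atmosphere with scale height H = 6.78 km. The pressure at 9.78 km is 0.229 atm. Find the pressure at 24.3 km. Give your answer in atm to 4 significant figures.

P ≈ 0.02690 atm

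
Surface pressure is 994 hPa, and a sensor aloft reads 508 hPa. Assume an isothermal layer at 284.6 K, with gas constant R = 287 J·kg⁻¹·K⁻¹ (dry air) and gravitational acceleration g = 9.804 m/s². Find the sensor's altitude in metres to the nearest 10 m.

Scale height: H = RT/g = 287 × 284.6 / 9.804 = 8331.3 m.
Invert the barometric formula: z = H ln(P₀/P).
P₀/P = 994/508 = 1.9567; ln(1.9567) = 0.67126.
z = 8331.3 × 0.67126 = 5592.5 m.

z ≈ 5590 m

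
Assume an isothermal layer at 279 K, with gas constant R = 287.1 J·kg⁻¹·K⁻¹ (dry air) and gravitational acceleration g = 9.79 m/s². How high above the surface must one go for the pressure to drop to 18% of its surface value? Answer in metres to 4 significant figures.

z ≈ 14030 m

Scale height: H = RT/g = 287.1 × 279 / 9.79 = 8181.9 m.
Set P/P₀ = exp(−z/H) = 0.18, so z = −H ln(0.18).
−ln(0.18) = 1.7148; z = 8181.9 × 1.7148 = 14030 m.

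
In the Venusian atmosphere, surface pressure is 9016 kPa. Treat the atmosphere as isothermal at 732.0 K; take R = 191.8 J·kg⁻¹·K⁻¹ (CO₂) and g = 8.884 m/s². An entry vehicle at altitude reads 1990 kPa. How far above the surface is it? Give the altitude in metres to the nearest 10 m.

z ≈ 23880 m

Scale height: H = RT/g = 191.8 × 732.0 / 8.884 = 15803 m.
Invert the barometric formula: z = H ln(P₀/P).
P₀/P = 9016/1990 = 4.5307; ln(4.5307) = 1.5109.
z = 15803 × 1.5109 = 23877 m.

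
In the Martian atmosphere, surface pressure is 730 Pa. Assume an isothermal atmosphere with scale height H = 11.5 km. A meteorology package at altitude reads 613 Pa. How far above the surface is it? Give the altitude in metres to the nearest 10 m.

z ≈ 2010 m

Invert the barometric formula: z = H ln(P₀/P).
P₀/P = 730/613 = 1.1909; ln(1.1909) = 0.17471.
z = 11500 × 0.17471 = 2009.2 m.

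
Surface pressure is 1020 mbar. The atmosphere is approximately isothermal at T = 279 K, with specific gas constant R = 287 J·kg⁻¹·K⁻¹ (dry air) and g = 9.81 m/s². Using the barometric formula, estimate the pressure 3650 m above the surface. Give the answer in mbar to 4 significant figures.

Scale height: H = RT/g = 287 × 279 / 9.81 = 8162.4 m.
Barometric formula: P = P₀ exp(−z/H).
z/H = 3650.0/8162.4 = 0.44717; exp(−0.44717) = 0.63944.
P = 1020 × 0.63944 = 652.23 mbar.

P ≈ 652.2 mbar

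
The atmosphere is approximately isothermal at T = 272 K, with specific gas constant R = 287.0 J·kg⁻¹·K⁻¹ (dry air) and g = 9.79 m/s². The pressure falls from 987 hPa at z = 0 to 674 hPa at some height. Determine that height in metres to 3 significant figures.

Scale height: H = RT/g = 287.0 × 272 / 9.79 = 7973.9 m.
Invert the barometric formula: z = H ln(P₀/P).
P₀/P = 987/674 = 1.4644; ln(1.4644) = 0.38145.
z = 7973.9 × 0.38145 = 3041.6 m.

z ≈ 3040 m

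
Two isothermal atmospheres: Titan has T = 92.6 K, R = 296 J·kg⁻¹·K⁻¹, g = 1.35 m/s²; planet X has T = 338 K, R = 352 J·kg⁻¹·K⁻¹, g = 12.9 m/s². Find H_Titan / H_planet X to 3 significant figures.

H = RT/g for each body.
H_Titan = 296 × 92.6 / 1.35 = 20303 m.
H_planet X = 352 × 338 / 12.9 = 9222.9 m.
H_Titan/H_planet X = 20303/9222.9 = 2.2014.

H_Titan/H_planet X ≈ 2.20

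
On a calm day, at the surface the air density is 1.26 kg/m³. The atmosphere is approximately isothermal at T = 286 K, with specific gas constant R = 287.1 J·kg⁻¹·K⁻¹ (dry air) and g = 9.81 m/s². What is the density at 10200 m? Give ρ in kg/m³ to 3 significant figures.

Scale height: H = RT/g = 287.1 × 286 / 9.81 = 8370.1 m.
In an isothermal atmosphere, density decays like pressure: ρ = ρ₀ exp(−z/H).
z/H = 10200/8370.1 = 1.2186; exp(−1.2186) = 0.29564.
ρ = 1.26 × 0.29564 = 0.37251 kg/m³.

ρ ≈ 0.373 kg/m³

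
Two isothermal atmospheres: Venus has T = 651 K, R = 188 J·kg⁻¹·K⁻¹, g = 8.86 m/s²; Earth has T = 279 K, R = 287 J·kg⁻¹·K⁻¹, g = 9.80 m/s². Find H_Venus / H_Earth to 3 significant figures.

H_Venus/H_Earth ≈ 1.69

H = RT/g for each body.
H_Venus = 188 × 651 / 8.86 = 13814 m.
H_Earth = 287 × 279 / 9.80 = 8170.7 m.
H_Venus/H_Earth = 13814/8170.7 = 1.6907.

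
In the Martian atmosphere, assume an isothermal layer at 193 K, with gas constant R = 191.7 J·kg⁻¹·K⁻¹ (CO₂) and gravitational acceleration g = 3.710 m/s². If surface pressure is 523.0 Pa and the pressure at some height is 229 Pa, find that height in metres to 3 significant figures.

z ≈ 8240 m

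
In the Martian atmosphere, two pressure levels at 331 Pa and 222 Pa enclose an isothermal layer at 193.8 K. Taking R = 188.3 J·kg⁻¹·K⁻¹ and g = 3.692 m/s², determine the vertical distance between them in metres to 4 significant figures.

Δz ≈ 3948 m

Hypsometric equation: Δz = (R T̄/g) ln(P₁/P₂).
R T̄/g = 188.3 × 193.8 / 3.692 = 9884.2 m.
ln(331/222) = ln(1.4910) = 0.39945.
Δz = 9884.2 × 0.39945 = 3948.2 m.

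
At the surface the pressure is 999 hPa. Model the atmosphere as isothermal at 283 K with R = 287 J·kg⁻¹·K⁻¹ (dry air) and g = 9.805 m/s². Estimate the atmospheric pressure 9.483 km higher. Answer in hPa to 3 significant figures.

Scale height: H = RT/g = 287 × 283 / 9.805 = 8283.6 m.
Barometric formula: P = P₀ exp(−z/H).
z/H = 9483.0/8283.6 = 1.1448; exp(−1.1448) = 0.31829.
P = 999 × 0.31829 = 317.97 hPa.

P ≈ 318 hPa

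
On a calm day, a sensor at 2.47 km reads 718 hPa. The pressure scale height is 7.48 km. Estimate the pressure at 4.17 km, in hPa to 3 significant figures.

Between two levels, P₂ = P₁ exp(−Δz/H) with Δz = z₂ − z₁.
Δz = 4170.0 − 2470.0 = 1700.0 m; Δz/H = 1700.0/7480.0 = 0.22727.
P₂ = 718 × exp(−0.22727) = 718 × 0.79671 = 572.04 hPa.

P ≈ 572 hPa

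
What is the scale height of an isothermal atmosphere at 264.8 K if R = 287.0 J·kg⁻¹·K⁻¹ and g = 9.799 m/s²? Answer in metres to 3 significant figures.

H ≈ 7760 m

The scale height of an isothermal atmosphere is H = RT/g.
H = 287.0 × 264.8 / 9.799 = 75998/9.799 = 7755.7 m.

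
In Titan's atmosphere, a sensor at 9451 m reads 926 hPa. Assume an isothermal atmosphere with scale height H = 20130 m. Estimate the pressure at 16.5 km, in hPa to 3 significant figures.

P ≈ 652 hPa

Between two levels, P₂ = P₁ exp(−Δz/H) with Δz = z₂ − z₁.
Δz = 16500 − 9451.0 = 7049.0 m; Δz/H = 7049.0/20130 = 0.35017.
P₂ = 926 × exp(−0.35017) = 926 × 0.70457 = 652.43 hPa.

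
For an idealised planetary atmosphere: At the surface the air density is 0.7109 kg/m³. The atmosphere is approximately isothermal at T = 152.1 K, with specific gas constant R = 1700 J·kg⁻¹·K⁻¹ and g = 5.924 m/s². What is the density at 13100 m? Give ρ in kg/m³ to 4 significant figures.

Scale height: H = RT/g = 1700 × 152.1 / 5.924 = 43648 m.
In an isothermal atmosphere, density decays like pressure: ρ = ρ₀ exp(−z/H).
z/H = 13100/43648 = 0.30013; exp(−0.30013) = 0.74072.
ρ = 0.7109 × 0.74072 = 0.52658 kg/m³.

ρ ≈ 0.5266 kg/m³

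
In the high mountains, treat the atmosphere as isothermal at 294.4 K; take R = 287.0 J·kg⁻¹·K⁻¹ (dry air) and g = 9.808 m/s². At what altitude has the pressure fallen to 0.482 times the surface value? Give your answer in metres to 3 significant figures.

z ≈ 6290 m

Scale height: H = RT/g = 287.0 × 294.4 / 9.808 = 8614.7 m.
Set P/P₀ = exp(−z/H) = 0.482, so z = −H ln(0.482).
−ln(0.482) = 0.72981; z = 8614.7 × 0.72981 = 6287.1 m.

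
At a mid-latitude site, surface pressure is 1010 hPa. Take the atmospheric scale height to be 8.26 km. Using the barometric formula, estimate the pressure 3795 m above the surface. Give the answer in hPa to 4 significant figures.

P ≈ 638.0 hPa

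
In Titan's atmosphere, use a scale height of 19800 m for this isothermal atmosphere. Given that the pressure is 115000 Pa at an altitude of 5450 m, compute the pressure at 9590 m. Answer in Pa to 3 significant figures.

P ≈ 93300 Pa

Between two levels, P₂ = P₁ exp(−Δz/H) with Δz = z₂ − z₁.
Δz = 9590.0 − 5450.0 = 4140.0 m; Δz/H = 4140.0/19800 = 0.20909.
P₂ = 115000 × exp(−0.20909) = 115000 × 0.81132 = 93302 Pa.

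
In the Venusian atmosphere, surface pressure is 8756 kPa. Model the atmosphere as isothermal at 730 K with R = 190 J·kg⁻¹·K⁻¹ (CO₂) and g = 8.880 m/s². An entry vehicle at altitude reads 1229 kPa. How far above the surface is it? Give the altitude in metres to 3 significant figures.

z ≈ 30700 m

Scale height: H = RT/g = 190 × 730 / 8.880 = 15619 m.
Invert the barometric formula: z = H ln(P₀/P).
P₀/P = 8756/1229 = 7.1245; ln(7.1245) = 1.9635.
z = 15619 × 1.9635 = 30668 m.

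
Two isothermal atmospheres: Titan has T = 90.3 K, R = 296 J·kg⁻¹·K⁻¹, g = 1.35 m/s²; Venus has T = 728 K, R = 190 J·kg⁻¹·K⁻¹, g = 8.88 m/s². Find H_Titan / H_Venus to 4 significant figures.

H = RT/g for each body.
H_Titan = 296 × 90.3 / 1.35 = 19799 m.
H_Venus = 190 × 728 / 8.88 = 15577 m.
H_Titan/H_Venus = 19799/15577 = 1.2710.

H_Titan/H_Venus ≈ 1.271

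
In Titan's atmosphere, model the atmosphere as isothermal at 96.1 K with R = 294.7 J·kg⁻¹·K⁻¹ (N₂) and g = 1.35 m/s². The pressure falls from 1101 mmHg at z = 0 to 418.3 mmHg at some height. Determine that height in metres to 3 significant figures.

z ≈ 20300 m

Scale height: H = RT/g = 294.7 × 96.1 / 1.35 = 20978 m.
Invert the barometric formula: z = H ln(P₀/P).
P₀/P = 1101/418.3 = 2.6321; ln(2.6321) = 0.96778.
z = 20978 × 0.96778 = 20302 m.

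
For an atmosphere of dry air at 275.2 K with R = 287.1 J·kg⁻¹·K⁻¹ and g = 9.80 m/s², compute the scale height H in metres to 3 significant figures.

H ≈ 8060 m

The scale height of an isothermal atmosphere is H = RT/g.
H = 287.1 × 275.2 / 9.80 = 79010/9.80 = 8062.2 m.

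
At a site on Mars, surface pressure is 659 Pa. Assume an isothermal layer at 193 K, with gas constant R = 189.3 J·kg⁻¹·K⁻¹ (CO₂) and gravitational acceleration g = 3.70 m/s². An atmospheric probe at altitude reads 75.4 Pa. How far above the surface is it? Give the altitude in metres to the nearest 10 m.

Scale height: H = RT/g = 189.3 × 193 / 3.70 = 9874.3 m.
Invert the barometric formula: z = H ln(P₀/P).
P₀/P = 659/75.4 = 8.7401; ln(8.7401) = 2.1679.
z = 9874.3 × 2.1679 = 21406 m.

z ≈ 21410 m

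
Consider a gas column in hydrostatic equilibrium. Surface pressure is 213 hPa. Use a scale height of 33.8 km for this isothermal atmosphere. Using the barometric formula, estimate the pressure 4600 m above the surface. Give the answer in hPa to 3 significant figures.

P ≈ 186 hPa

Barometric formula: P = P₀ exp(−z/H).
z/H = 4600.0/33800 = 0.13609; exp(−0.13609) = 0.87276.
P = 213 × 0.87276 = 185.90 hPa.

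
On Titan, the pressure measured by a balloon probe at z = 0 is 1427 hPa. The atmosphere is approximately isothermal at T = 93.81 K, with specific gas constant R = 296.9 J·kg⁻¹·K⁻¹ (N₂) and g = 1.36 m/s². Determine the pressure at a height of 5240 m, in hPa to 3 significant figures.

P ≈ 1100 hPa

Scale height: H = RT/g = 296.9 × 93.81 / 1.36 = 20480 m.
Barometric formula: P = P₀ exp(−z/H).
z/H = 5240.0/20480 = 0.25586; exp(−0.25586) = 0.77425.
P = 1427 × 0.77425 = 1104.9 hPa.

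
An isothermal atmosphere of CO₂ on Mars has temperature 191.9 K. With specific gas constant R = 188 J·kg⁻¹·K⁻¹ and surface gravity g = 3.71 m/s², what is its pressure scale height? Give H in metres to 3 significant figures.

The scale height of an isothermal atmosphere is H = RT/g.
H = 188 × 191.9 / 3.71 = 36077/3.71 = 9724.3 m.

H ≈ 9720 m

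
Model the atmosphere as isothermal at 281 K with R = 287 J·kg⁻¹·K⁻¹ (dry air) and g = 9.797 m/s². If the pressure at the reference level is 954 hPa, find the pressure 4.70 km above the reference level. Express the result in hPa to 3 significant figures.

Scale height: H = RT/g = 287 × 281 / 9.797 = 8231.8 m.
Barometric formula: P = P₀ exp(−z/H).
z/H = 4700.0/8231.8 = 0.57096; exp(−0.57096) = 0.56498.
P = 954 × 0.56498 = 538.99 hPa.

P ≈ 539 hPa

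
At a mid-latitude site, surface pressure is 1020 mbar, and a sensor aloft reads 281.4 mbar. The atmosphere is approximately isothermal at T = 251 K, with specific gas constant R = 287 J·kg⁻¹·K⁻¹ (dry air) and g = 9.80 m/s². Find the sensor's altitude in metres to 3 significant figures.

z ≈ 9470 m

Scale height: H = RT/g = 287 × 251 / 9.80 = 7350.7 m.
Invert the barometric formula: z = H ln(P₀/P).
P₀/P = 1020/281.4 = 3.6247; ln(3.6247) = 1.2878.
z = 7350.7 × 1.2878 = 9466.2 m.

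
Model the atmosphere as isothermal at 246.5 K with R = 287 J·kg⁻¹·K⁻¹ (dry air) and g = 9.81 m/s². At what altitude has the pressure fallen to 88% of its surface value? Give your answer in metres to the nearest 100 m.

z ≈ 900 m

Scale height: H = RT/g = 287 × 246.5 / 9.81 = 7211.6 m.
Set P/P₀ = exp(−z/H) = 0.88, so z = −H ln(0.88).
−ln(0.88) = 0.12783; z = 7211.6 × 0.12783 = 921.86 m.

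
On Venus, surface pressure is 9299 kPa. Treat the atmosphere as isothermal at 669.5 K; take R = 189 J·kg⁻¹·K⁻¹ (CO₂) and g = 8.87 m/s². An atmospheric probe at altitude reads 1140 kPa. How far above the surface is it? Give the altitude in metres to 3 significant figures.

z ≈ 29900 m

Scale height: H = RT/g = 189 × 669.5 / 8.87 = 14266 m.
Invert the barometric formula: z = H ln(P₀/P).
P₀/P = 9299/1140 = 8.1570; ln(8.1570) = 2.0989.
z = 14266 × 2.0989 = 29943 m.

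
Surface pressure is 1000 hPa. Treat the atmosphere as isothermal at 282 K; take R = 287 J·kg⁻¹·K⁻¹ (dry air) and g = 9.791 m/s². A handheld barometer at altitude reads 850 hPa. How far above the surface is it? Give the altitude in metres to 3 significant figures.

Scale height: H = RT/g = 287 × 282 / 9.791 = 8266.2 m.
Invert the barometric formula: z = H ln(P₀/P).
P₀/P = 1000/850 = 1.1765; ln(1.1765) = 0.16254.
z = 8266.2 × 0.16254 = 1343.6 m.

z ≈ 1340 m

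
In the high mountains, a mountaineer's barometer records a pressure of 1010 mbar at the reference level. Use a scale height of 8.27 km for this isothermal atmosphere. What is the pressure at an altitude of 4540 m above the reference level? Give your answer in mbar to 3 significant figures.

Barometric formula: P = P₀ exp(−z/H).
z/H = 4540.0/8270.0 = 0.54897; exp(−0.54897) = 0.57754.
P = 1010 × 0.57754 = 583.32 mbar.

P ≈ 583 mbar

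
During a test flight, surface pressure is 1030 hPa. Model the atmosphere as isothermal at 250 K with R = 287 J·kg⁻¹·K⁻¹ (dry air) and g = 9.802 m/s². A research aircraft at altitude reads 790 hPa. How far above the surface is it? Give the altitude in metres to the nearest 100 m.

z ≈ 1900 m

Scale height: H = RT/g = 287 × 250 / 9.802 = 7319.9 m.
Invert the barometric formula: z = H ln(P₀/P).
P₀/P = 1030/790 = 1.3038; ln(1.3038) = 0.26528.
z = 7319.9 × 0.26528 = 1941.8 m.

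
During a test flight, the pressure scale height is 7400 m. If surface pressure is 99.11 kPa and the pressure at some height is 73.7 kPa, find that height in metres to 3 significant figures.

z ≈ 2190 m

Invert the barometric formula: z = H ln(P₀/P).
P₀/P = 99.11/73.7 = 1.3448; ln(1.3448) = 0.29625.
z = 7400.0 × 0.29625 = 2192.2 m.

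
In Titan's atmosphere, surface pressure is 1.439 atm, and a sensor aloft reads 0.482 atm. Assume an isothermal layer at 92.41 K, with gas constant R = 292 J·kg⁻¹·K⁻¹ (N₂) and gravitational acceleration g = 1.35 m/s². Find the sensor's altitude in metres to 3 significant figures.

Scale height: H = RT/g = 292 × 92.41 / 1.35 = 19988 m.
Invert the barometric formula: z = H ln(P₀/P).
P₀/P = 1.439/0.482 = 2.9855; ln(2.9855) = 1.0938.
z = 19988 × 1.0938 = 21863 m.

z ≈ 21900 m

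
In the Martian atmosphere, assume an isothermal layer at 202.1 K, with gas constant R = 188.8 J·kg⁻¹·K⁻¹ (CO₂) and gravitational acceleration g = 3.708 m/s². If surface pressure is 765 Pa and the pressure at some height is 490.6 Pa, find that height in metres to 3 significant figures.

Scale height: H = RT/g = 188.8 × 202.1 / 3.708 = 10290 m.
Invert the barometric formula: z = H ln(P₀/P).
P₀/P = 765/490.6 = 1.5593; ln(1.5593) = 0.44424.
z = 10290 × 0.44424 = 4571.2 m.

z ≈ 4570 m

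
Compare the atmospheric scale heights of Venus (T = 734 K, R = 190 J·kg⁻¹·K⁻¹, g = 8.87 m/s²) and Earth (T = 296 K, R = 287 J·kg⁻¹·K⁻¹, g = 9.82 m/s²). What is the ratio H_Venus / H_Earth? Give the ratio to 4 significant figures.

H_Venus/H_Earth ≈ 1.817

H = RT/g for each body.
H_Venus = 190 × 734 / 8.87 = 15723 m.
H_Earth = 287 × 296 / 9.82 = 8650.9 m.
H_Venus/H_Earth = 15723/8650.9 = 1.8175.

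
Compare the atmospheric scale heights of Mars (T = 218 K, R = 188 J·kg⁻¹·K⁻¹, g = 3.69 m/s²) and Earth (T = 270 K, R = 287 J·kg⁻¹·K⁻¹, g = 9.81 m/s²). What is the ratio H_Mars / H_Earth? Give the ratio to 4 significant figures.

H_Mars/H_Earth ≈ 1.406

H = RT/g for each body.
H_Mars = 188 × 218 / 3.69 = 11107 m.
H_Earth = 287 × 270 / 9.81 = 7899.1 m.
H_Mars/H_Earth = 11107/7899.1 = 1.4061.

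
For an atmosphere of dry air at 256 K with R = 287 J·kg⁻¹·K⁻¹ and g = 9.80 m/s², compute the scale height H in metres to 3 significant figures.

H ≈ 7500 m

The scale height of an isothermal atmosphere is H = RT/g.
H = 287 × 256 / 9.80 = 73472/9.80 = 7497.1 m.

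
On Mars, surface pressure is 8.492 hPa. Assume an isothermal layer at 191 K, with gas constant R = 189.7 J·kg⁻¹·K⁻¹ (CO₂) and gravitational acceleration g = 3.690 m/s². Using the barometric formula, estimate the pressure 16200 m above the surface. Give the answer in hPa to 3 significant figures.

P ≈ 1.63 hPa

Scale height: H = RT/g = 189.7 × 191 / 3.690 = 9819.2 m.
Barometric formula: P = P₀ exp(−z/H).
z/H = 16200/9819.2 = 1.6498; exp(−1.6498) = 0.19209.
P = 8.492 × 0.19209 = 1.6312 hPa.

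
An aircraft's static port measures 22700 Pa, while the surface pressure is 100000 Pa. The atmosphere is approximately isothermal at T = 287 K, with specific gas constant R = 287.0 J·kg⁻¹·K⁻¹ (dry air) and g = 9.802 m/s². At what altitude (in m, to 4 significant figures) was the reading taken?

Scale height: H = RT/g = 287.0 × 287 / 9.802 = 8403.3 m.
Invert the barometric formula: z = H ln(P₀/P).
P₀/P = 100000/22700 = 4.4053; ln(4.4053) = 1.4828.
z = 8403.3 × 1.4828 = 12460 m.

z ≈ 12460 m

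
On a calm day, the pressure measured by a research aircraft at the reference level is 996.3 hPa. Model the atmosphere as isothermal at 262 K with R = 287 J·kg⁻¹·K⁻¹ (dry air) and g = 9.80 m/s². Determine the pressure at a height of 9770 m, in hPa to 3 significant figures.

P ≈ 279 hPa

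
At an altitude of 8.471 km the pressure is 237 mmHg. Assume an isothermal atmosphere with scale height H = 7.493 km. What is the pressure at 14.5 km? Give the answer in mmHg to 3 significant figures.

Between two levels, P₂ = P₁ exp(−Δz/H) with Δz = z₂ − z₁.
Δz = 14500 − 8471.0 = 6029.0 m; Δz/H = 6029.0/7493.0 = 0.80462.
P₂ = 237 × exp(−0.80462) = 237 × 0.44726 = 106.00 mmHg.

P ≈ 106 mmHg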